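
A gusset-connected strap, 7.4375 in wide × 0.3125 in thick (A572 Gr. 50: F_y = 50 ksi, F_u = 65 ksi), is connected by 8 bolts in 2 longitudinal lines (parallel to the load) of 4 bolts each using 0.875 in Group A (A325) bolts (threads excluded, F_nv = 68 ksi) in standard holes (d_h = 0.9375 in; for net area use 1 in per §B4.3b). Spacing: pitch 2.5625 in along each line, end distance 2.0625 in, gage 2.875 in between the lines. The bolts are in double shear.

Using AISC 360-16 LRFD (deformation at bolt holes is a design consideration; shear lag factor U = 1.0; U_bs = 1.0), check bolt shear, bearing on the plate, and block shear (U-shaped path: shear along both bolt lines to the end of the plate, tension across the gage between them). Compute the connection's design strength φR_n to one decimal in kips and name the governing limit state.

142.8 kips (block shear governs)

Bolt shear: A_b = π(0.875)²/4 = 0.60132 in². φR_n = 0.75 × 68 × 0.60132 × 8 × 2 = 490.7 kips.
Bearing (0.3125 in plate, F_u = 65 ksi): end bolts L_c = 2.0625 − 0.9375/2 = 1.59375, R_n = min(1.2×1.59375×0.3125×65, 2.4×0.875×0.3125×65) = 38.848 kips/bolt; interior L_c = 2.5625 − 0.9375 = 1.625, R_n = 39.609 kips/bolt. φR_n = 0.75 × (2×38.848 + 6×39.609) = 236.5 kips.
Block shear: shear path 2×[2.0625+3×2.5625] = 2×9.75 in, A_gv = 6.0938, A_nv = 2×(9.75 − 3.5×1)×0.3125 = 3.9063 in²; tension across gage: (2.875 − 1×1)×0.3125 = 0.58594 in². R_n = min(0.6×65×3.9063, 0.6×50×6.0938) + 1.0×65×0.58594 = min(152.35, 182.81) + 38.086 = 190.44 kips. φR_n = 0.75 × 190.44 = 142.8 kips.
Governing: min(490.7, 236.5, 142.8) = 142.8 kips → block shear.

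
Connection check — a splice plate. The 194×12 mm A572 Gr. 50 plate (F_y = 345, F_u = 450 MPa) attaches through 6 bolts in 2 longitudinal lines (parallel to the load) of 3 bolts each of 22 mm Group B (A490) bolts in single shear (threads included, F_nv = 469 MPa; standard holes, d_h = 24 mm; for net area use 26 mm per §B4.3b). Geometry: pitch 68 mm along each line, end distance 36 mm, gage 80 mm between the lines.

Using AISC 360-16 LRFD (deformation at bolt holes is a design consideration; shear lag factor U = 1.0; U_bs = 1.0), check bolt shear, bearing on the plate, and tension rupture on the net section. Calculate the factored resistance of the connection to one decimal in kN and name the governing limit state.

575.1 kN (net-section rupture governs)

Bolt shear: A_b = π(22)²/4 = 380.13 mm². φR_n = 0.75 × 469 × 380.13 × 6 × 1 = 802.3 kN.
Bearing (12 mm plate, F_u = 450 MPa): end bolts L_c = 36 − 24/2 = 24, R_n = min(1.2×24×12×450, 2.4×22×12×450) = 155.52 kN/bolt; interior L_c = 68 − 24 = 44, R_n = 285.12 kN/bolt. φR_n = 0.75 × (2×155.52 + 4×285.12) = 1088.6 kN.
Tension rupture (net): A_n = (194 − 2×26)×12 = 1704 mm² (U = 1.0, A_e = A_n). φR_n = 0.75 × 450 × 1704 = 575.1 kN.
Governing: min(802.3, 1088.6, 575.1) = 575.1 kN → net-section rupture.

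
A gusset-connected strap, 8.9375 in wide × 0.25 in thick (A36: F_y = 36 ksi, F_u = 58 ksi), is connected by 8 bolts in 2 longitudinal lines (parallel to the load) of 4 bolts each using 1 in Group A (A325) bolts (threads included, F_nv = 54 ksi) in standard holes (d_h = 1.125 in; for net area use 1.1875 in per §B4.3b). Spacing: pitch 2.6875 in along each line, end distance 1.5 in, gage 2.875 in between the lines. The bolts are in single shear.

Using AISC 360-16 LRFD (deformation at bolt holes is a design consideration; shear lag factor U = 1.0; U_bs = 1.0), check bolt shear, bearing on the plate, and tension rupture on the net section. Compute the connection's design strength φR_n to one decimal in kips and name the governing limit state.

Bolt shear: A_b = π(1)²/4 = 0.7854 in². φR_n = 0.75 × 54 × 0.7854 × 8 × 1 = 254.5 kips.
Bearing (0.25 in plate, F_u = 58 ksi): end bolts L_c = 1.5 − 1.125/2 = 0.9375, R_n = min(1.2×0.9375×0.25×58, 2.4×1×0.25×58) = 16.313 kips/bolt; interior L_c = 2.6875 − 1.125 = 1.5625, R_n = 27.188 kips/bolt. φR_n = 0.75 × (2×16.313 + 6×27.188) = 146.8 kips.
Tension rupture (net): A_n = (8.9375 − 2×1.1875)×0.25 = 1.6406 in² (U = 1.0, A_e = A_n). φR_n = 0.75 × 58 × 1.6406 = 71.4 kips.
Governing: min(254.5, 146.8, 71.4) = 71.4 kips → net-section rupture.

71.4 kips (net-section rupture governs)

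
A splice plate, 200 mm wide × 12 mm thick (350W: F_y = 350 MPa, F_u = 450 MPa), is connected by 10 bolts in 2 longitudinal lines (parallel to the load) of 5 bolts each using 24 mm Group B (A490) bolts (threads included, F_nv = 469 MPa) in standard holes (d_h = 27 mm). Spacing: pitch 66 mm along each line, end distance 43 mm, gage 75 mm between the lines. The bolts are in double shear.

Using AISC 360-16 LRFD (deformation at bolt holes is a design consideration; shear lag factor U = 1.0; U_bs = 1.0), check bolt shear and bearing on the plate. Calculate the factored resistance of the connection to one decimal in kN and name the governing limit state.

Bolt shear: A_b = π(24)²/4 = 452.39 mm². φR_n = 0.75 × 469 × 452.39 × 10 × 2 = 3182.6 kN.
Bearing (12 mm plate, F_u = 450 MPa): end bolts L_c = 43 − 27/2 = 29.5, R_n = min(1.2×29.5×12×450, 2.4×24×12×450) = 191.16 kN/bolt; interior L_c = 66 − 27 = 39, R_n = 252.72 kN/bolt. φR_n = 0.75 × (2×191.16 + 8×252.72) = 1803.1 kN.
Governing: min(3182.6, 1803.1) = 1803.1 kN → bearing.

1803.1 kN (bearing governs)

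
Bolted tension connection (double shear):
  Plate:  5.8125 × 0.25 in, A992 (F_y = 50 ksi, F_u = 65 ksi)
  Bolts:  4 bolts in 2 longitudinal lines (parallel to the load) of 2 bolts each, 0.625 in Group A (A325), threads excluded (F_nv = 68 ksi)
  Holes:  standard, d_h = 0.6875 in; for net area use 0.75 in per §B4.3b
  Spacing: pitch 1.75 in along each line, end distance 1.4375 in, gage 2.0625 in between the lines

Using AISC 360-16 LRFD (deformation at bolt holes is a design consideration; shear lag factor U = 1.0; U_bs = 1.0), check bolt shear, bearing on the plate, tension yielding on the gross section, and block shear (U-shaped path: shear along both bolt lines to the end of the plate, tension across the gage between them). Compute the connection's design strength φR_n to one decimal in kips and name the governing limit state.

Bolt shear: A_b = π(0.625)²/4 = 0.3068 in². φR_n = 0.75 × 68 × 0.3068 × 4 × 2 = 125.2 kips.
Bearing (0.25 in plate, F_u = 65 ksi): end bolts L_c = 1.4375 − 0.6875/2 = 1.09375, R_n = min(1.2×1.09375×0.25×65, 2.4×0.625×0.25×65) = 21.328 kips/bolt; interior L_c = 1.75 − 0.6875 = 1.0625, R_n = 20.719 kips/bolt. φR_n = 0.75 × (2×21.328 + 2×20.719) = 63.1 kips.
Tension yield (gross): A_g = 5.8125×0.25 = 1.4531 in². φR_n = 0.90 × 50 × 1.4531 = 65.4 kips.
Block shear: shear path 2×[1.4375+1×1.75] = 2×3.1875 in, A_gv = 1.5938, A_nv = 2×(3.1875 − 1.5×0.75)×0.25 = 1.0313 in²; tension across gage: (2.0625 − 1×0.75)×0.25 = 0.32813 in². R_n = min(0.6×65×1.0313, 0.6×50×1.5938) + 1.0×65×0.32813 = min(40.221, 47.814) + 21.328 = 61.549 kips. φR_n = 0.75 × 61.549 = 46.2 kips.
Governing: min(125.2, 63.1, 65.4, 46.2) = 46.2 kips → block shear.

46.2 kips (block shear governs)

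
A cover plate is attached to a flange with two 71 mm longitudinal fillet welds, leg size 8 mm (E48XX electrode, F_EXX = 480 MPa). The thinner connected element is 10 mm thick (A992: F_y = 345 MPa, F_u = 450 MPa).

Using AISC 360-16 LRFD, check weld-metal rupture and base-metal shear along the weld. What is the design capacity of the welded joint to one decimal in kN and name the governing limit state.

Weld metal: throat = 0.707×8 = 5.656 mm, L = 2×71 = 142 mm. φR_n = 0.75 × 0.6 × 480 × 5.656 × 142 = 173.5 kN.
Base metal shear (10 mm plate): yield φR_n = 1.0×0.6×345×10×142 = 293.9 kN; rupture φR_n = 0.75×0.6×450×10×142 = 287.6 kN; take 287.6 kN (rupture).
Governing: min(173.5, 287.6) = 173.5 kN → weld metal.

173.5 kN (weld metal governs)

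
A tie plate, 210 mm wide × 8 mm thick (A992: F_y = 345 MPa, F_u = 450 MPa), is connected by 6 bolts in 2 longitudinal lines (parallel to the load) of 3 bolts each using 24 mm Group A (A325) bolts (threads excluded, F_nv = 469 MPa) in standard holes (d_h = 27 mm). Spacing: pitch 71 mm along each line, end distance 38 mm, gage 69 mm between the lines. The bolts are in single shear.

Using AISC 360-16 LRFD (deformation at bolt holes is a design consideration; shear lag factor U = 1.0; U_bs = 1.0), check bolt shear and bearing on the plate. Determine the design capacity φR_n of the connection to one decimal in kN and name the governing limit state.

Bolt shear: A_b = π(24)²/4 = 452.39 mm². φR_n = 0.75 × 469 × 452.39 × 6 × 1 = 954.8 kN.
Bearing (8 mm plate, F_u = 450 MPa): end bolts L_c = 38 − 27/2 = 24.5, R_n = min(1.2×24.5×8×450, 2.4×24×8×450) = 105.84 kN/bolt; interior L_c = 71 − 27 = 44, R_n = 190.08 kN/bolt. φR_n = 0.75 × (2×105.84 + 4×190.08) = 729.0 kN.
Governing: min(954.8, 729.0) = 729.0 kN → bearing.

729.0 kN (bearing governs)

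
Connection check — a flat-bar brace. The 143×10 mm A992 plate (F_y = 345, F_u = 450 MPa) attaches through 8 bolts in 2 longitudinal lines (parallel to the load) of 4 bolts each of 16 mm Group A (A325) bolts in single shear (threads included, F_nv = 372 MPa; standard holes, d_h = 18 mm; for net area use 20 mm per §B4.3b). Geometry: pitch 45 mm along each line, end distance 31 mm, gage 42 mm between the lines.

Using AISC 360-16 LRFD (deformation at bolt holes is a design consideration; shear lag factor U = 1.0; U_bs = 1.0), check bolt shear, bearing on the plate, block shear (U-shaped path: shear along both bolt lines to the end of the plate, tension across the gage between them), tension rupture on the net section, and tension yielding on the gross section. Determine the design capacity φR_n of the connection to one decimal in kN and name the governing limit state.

Bolt shear: A_b = π(16)²/4 = 201.06 mm². φR_n = 0.75 × 372 × 201.06 × 8 × 1 = 448.8 kN.
Bearing (10 mm plate, F_u = 450 MPa): end bolts L_c = 31 − 18/2 = 22, R_n = min(1.2×22×10×450, 2.4×16×10×450) = 118.8 kN/bolt; interior L_c = 45 − 18 = 27, R_n = 145.8 kN/bolt. φR_n = 0.75 × (2×118.8 + 6×145.8) = 834.3 kN.
Block shear: shear path 2×[31+3×45] = 2×166 mm, A_gv = 3320, A_nv = 2×(166 − 3.5×20)×10 = 1920 mm²; tension across gage: (42 − 1×20)×10 = 220 mm². R_n = min(0.6×450×1920, 0.6×345×3320) + 1.0×450×220 = min(518.4, 687.24) + 99 = 617.4 kN. φR_n = 0.75 × 617.4 = 463.1 kN.
Tension rupture (net): A_n = (143 − 2×20)×10 = 1030 mm² (U = 1.0, A_e = A_n). φR_n = 0.75 × 450 × 1030 = 347.6 kN.
Tension yield (gross): A_g = 143×10 = 1430 mm². φR_n = 0.90 × 345 × 1430 = 444.0 kN.
Governing: min(448.8, 834.3, 463.1, 347.6, 444.0) = 347.6 kN → net-section rupture.

347.6 kN (net-section rupture governs)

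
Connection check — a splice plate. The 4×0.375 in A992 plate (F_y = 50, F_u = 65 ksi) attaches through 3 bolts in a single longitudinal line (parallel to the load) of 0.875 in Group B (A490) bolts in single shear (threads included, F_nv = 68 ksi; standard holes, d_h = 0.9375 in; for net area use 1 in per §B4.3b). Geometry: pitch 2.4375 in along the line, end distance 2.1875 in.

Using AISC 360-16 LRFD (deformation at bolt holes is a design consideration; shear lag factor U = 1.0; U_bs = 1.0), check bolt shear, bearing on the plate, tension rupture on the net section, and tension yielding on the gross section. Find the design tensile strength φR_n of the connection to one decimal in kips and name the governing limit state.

54.8 kips (net-section rupture governs)

Bolt shear: A_b = π(0.875)²/4 = 0.60132 in². φR_n = 0.75 × 68 × 0.60132 × 3 × 1 = 92.0 kips.
Bearing (0.375 in plate, F_u = 65 ksi): end bolts L_c = 2.1875 − 0.9375/2 = 1.71875, R_n = min(1.2×1.71875×0.375×65, 2.4×0.875×0.375×65) = 50.273 kips/bolt; interior L_c = 2.4375 − 0.9375 = 1.5, R_n = 43.875 kips/bolt. φR_n = 0.75 × (1×50.273 + 2×43.875) = 103.5 kips.
Tension rupture (net): A_n = (4 − 1×1)×0.375 = 1.125 in² (U = 1.0, A_e = A_n). φR_n = 0.75 × 65 × 1.125 = 54.8 kips.
Tension yield (gross): A_g = 4×0.375 = 1.5 in². φR_n = 0.90 × 50 × 1.5 = 67.5 kips.
Governing: min(92.0, 103.5, 54.8, 67.5) = 54.8 kips → net-section rupture.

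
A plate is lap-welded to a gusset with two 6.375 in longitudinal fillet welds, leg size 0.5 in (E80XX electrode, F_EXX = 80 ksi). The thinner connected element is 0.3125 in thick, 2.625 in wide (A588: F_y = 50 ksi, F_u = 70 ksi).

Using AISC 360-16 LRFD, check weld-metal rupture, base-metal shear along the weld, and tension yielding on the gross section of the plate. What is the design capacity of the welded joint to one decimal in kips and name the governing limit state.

Weld metal: throat = 0.707×0.5 = 0.3535 in, L = 2×6.375 = 12.75 in. φR_n = 0.75 × 0.6 × 80 × 0.3535 × 12.75 = 162.3 kips.
Base metal shear (0.3125 in plate): yield φR_n = 1.0×0.6×50×0.3125×12.75 = 119.5 kips; rupture φR_n = 0.75×0.6×70×0.3125×12.75 = 125.5 kips; take 119.5 kips (yield).
Tension yield (gross): A_g = 2.625×0.3125 = 0.82031 in². φR_n = 0.90 × 50 × 0.82031 = 36.9 kips.
Governing: min(162.3, 119.5, 36.9) = 36.9 kips → gross-section yield.

36.9 kips (gross-section yield governs)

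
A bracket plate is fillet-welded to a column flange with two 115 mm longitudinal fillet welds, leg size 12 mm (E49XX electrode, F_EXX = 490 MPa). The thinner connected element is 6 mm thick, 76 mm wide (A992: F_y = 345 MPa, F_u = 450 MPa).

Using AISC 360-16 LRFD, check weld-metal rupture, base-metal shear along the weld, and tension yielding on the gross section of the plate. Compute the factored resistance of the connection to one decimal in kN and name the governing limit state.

141.6 kN (gross-section yield governs)

Weld metal: throat = 0.707×12 = 8.484 mm, L = 2×115 = 230 mm. φR_n = 0.75 × 0.6 × 490 × 8.484 × 230 = 430.3 kN.
Base metal shear (6 mm plate): yield φR_n = 1.0×0.6×345×6×230 = 285.7 kN; rupture φR_n = 0.75×0.6×450×6×230 = 279.5 kN; take 279.5 kN (rupture).
Tension yield (gross): A_g = 76×6 = 456 mm². φR_n = 0.90 × 345 × 456 = 141.6 kN.
Governing: min(430.3, 279.5, 141.6) = 141.6 kN → gross-section yield.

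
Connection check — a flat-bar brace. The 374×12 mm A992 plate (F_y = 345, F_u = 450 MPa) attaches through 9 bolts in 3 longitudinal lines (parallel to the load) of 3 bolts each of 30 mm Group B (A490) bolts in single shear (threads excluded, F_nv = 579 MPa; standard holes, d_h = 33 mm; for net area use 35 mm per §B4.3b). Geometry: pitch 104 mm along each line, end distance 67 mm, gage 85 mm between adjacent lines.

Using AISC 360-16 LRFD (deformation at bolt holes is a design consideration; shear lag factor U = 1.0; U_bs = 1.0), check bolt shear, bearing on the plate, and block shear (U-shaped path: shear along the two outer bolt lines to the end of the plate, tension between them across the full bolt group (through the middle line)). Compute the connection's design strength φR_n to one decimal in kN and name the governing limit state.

Bolt shear: A_b = π(30)²/4 = 706.86 mm². φR_n = 0.75 × 579 × 706.86 × 9 × 1 = 2762.6 kN.
Bearing (12 mm plate, F_u = 450 MPa): end bolts L_c = 67 − 33/2 = 50.5, R_n = min(1.2×50.5×12×450, 2.4×30×12×450) = 327.24 kN/bolt; interior L_c = 104 − 33 = 71, R_n = 388.8 kN/bolt. φR_n = 0.75 × (3×327.24 + 6×388.8) = 2485.9 kN.
Block shear: shear path 2×[67+2×104] = 2×275 mm, A_gv = 6600, A_nv = 2×(275 − 2.5×35)×12 = 4500 mm²; tension across gage: (170 − 2×35)×12 = 1200 mm². R_n = min(0.6×450×4500, 0.6×345×6600) + 1.0×450×1200 = min(1215, 1366.2) + 540 = 1755 kN. φR_n = 0.75 × 1755 = 1316.3 kN.
Governing: min(2762.6, 2485.9, 1316.3) = 1316.3 kN → block shear.

1316.3 kN (block shear governs)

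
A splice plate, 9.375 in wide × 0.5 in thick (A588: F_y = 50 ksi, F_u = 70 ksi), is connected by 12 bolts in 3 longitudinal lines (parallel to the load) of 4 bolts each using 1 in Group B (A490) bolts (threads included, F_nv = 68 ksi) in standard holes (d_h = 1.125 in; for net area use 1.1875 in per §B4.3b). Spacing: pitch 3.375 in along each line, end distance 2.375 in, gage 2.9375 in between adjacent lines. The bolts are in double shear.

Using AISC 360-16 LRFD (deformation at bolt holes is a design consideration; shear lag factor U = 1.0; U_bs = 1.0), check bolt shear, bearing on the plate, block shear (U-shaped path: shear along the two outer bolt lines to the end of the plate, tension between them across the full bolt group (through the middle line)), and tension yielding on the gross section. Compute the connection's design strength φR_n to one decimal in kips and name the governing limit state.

Bolt shear: A_b = π(1)²/4 = 0.7854 in². φR_n = 0.75 × 68 × 0.7854 × 12 × 2 = 961.3 kips.
Bearing (0.5 in plate, F_u = 70 ksi): end bolts L_c = 2.375 − 1.125/2 = 1.8125, R_n = min(1.2×1.8125×0.5×70, 2.4×1×0.5×70) = 76.125 kips/bolt; interior L_c = 3.375 − 1.125 = 2.25, R_n = 84 kips/bolt. φR_n = 0.75 × (3×76.125 + 9×84) = 738.3 kips.
Block shear: shear path 2×[2.375+3×3.375] = 2×12.5 in, A_gv = 12.5, A_nv = 2×(12.5 − 3.5×1.1875)×0.5 = 8.3438 in²; tension across gage: (5.875 − 2×1.1875)×0.5 = 1.75 in². R_n = min(0.6×70×8.3438, 0.6×50×12.5) + 1.0×70×1.75 = min(350.44, 375) + 122.5 = 472.94 kips. φR_n = 0.75 × 472.94 = 354.7 kips.
Tension yield (gross): A_g = 9.375×0.5 = 4.6875 in². φR_n = 0.90 × 50 × 4.6875 = 210.9 kips.
Governing: min(961.3, 738.3, 354.7, 210.9) = 210.9 kips → gross-section yield.

210.9 kips (gross-section yield governs)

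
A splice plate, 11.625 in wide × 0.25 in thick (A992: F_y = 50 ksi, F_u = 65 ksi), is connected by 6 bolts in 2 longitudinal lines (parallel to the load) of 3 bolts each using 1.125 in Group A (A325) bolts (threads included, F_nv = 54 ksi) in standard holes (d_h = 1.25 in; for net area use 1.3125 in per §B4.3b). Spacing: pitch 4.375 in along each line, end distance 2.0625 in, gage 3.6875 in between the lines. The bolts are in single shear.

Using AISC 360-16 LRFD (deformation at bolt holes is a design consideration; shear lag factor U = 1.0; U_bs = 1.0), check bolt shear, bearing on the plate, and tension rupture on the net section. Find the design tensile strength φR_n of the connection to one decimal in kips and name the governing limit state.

Bolt shear: A_b = π(1.125)²/4 = 0.99402 in². φR_n = 0.75 × 54 × 0.99402 × 6 × 1 = 241.5 kips.
Bearing (0.25 in plate, F_u = 65 ksi): end bolts L_c = 2.0625 − 1.25/2 = 1.4375, R_n = min(1.2×1.4375×0.25×65, 2.4×1.125×0.25×65) = 28.031 kips/bolt; interior L_c = 4.375 − 1.25 = 3.125, R_n = 43.875 kips/bolt. φR_n = 0.75 × (2×28.031 + 4×43.875) = 173.7 kips.
Tension rupture (net): A_n = (11.625 − 2×1.3125)×0.25 = 2.25 in² (U = 1.0, A_e = A_n). φR_n = 0.75 × 65 × 2.25 = 109.7 kips.
Governing: min(241.5, 173.7, 109.7) = 109.7 kips → net-section rupture.

109.7 kips (net-section rupture governs)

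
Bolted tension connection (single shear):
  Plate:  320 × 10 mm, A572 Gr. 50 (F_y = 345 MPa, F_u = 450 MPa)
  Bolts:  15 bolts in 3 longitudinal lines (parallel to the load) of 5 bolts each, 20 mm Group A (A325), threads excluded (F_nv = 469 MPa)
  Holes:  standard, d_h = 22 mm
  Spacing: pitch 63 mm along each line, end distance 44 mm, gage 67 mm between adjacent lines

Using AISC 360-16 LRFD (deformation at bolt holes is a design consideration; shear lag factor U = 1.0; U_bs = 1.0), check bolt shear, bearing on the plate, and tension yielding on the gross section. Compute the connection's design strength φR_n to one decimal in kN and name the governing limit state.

993.6 kN (gross-section yield governs)

Bolt shear: A_b = π(20)²/4 = 314.16 mm². φR_n = 0.75 × 469 × 314.16 × 15 × 1 = 1657.6 kN.
Bearing (10 mm plate, F_u = 450 MPa): end bolts L_c = 44 − 22/2 = 33, R_n = min(1.2×33×10×450, 2.4×20×10×450) = 178.2 kN/bolt; interior L_c = 63 − 22 = 41, R_n = 216 kN/bolt. φR_n = 0.75 × (3×178.2 + 12×216) = 2345.0 kN.
Tension yield (gross): A_g = 320×10 = 3200 mm². φR_n = 0.90 × 345 × 3200 = 993.6 kN.
Governing: min(1657.6, 2345.0, 993.6) = 993.6 kN → gross-section yield.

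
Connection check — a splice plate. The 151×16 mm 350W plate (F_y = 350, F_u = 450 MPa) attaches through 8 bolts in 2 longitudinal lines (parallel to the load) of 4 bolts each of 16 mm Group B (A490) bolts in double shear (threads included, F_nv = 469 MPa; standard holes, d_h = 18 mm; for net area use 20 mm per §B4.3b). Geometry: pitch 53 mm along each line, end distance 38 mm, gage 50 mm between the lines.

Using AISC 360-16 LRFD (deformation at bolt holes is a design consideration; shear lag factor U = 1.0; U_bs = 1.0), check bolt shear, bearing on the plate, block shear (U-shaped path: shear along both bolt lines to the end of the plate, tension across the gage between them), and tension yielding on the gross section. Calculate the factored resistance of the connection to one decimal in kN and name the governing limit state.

Bolt shear: A_b = π(16)²/4 = 201.06 mm². φR_n = 0.75 × 469 × 201.06 × 8 × 2 = 1131.6 kN.
Bearing (16 mm plate, F_u = 450 MPa): end bolts L_c = 38 − 18/2 = 29, R_n = min(1.2×29×16×450, 2.4×16×16×450) = 250.56 kN/bolt; interior L_c = 53 − 18 = 35, R_n = 276.48 kN/bolt. φR_n = 0.75 × (2×250.56 + 6×276.48) = 1620.0 kN.
Block shear: shear path 2×[38+3×53] = 2×197 mm, A_gv = 6304, A_nv = 2×(197 − 3.5×20)×16 = 4064 mm²; tension across gage: (50 − 1×20)×16 = 480 mm². R_n = min(0.6×450×4064, 0.6×350×6304) + 1.0×450×480 = min(1097.3, 1323.8) + 216 = 1313.3 kN. φR_n = 0.75 × 1313.3 = 985.0 kN.
Tension yield (gross): A_g = 151×16 = 2416 mm². φR_n = 0.90 × 350 × 2416 = 761.0 kN.
Governing: min(1131.6, 1620.0, 985.0, 761.0) = 761.0 kN → gross-section yield.

761.0 kN (gross-section yield governs)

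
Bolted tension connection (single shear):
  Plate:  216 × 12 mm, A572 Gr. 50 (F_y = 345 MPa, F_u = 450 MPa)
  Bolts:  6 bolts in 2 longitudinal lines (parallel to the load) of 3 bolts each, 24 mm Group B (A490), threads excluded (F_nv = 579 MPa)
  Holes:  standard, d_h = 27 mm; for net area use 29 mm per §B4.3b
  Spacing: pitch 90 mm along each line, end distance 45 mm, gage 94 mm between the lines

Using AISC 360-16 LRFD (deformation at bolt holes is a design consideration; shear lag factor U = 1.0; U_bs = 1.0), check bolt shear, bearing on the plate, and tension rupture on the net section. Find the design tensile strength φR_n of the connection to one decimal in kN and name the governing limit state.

Bolt shear: A_b = π(24)²/4 = 452.39 mm². φR_n = 0.75 × 579 × 452.39 × 6 × 1 = 1178.7 kN.
Bearing (12 mm plate, F_u = 450 MPa): end bolts L_c = 45 − 27/2 = 31.5, R_n = min(1.2×31.5×12×450, 2.4×24×12×450) = 204.12 kN/bolt; interior L_c = 90 − 27 = 63, R_n = 311.04 kN/bolt. φR_n = 0.75 × (2×204.12 + 4×311.04) = 1239.3 kN.
Tension rupture (net): A_n = (216 − 2×29)×12 = 1896 mm² (U = 1.0, A_e = A_n). φR_n = 0.75 × 450 × 1896 = 639.9 kN.
Governing: min(1178.7, 1239.3, 639.9) = 639.9 kN → net-section rupture.

639.9 kN (net-section rupture governs)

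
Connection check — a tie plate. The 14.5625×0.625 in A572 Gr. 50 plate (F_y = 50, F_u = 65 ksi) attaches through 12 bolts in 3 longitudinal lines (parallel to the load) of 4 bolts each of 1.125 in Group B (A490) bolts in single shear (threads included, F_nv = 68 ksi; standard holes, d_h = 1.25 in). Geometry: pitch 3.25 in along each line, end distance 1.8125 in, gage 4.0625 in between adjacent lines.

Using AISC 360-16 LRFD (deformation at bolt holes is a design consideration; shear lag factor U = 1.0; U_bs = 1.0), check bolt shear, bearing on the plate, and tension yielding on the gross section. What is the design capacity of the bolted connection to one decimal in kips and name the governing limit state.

Bolt shear: A_b = π(1.125)²/4 = 0.99402 in². φR_n = 0.75 × 68 × 0.99402 × 12 × 1 = 608.3 kips.
Bearing (0.625 in plate, F_u = 65 ksi): end bolts L_c = 1.8125 − 1.25/2 = 1.1875, R_n = min(1.2×1.1875×0.625×65, 2.4×1.125×0.625×65) = 57.891 kips/bolt; interior L_c = 3.25 − 1.25 = 2, R_n = 97.5 kips/bolt. φR_n = 0.75 × (3×57.891 + 9×97.5) = 788.4 kips.
Tension yield (gross): A_g = 14.5625×0.625 = 9.1016 in². φR_n = 0.90 × 50 × 9.1016 = 409.6 kips.
Governing: min(608.3, 788.4, 409.6) = 409.6 kips → gross-section yield.

409.6 kips (gross-section yield governs)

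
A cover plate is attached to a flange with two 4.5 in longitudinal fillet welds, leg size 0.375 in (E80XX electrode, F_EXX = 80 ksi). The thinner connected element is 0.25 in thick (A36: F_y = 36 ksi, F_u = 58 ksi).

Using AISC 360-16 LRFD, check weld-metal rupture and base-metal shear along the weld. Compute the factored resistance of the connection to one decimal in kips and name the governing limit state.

48.6 kips (base-metal shear governs)

Weld metal: throat = 0.707×0.375 = 0.26513 in, L = 2×4.5 = 9 in. φR_n = 0.75 × 0.6 × 80 × 0.26513 × 9 = 85.9 kips.
Base metal shear (0.25 in plate): yield φR_n = 1.0×0.6×36×0.25×9 = 48.6 kips; rupture φR_n = 0.75×0.6×58×0.25×9 = 58.7 kips; take 48.6 kips (yield).
Governing: min(85.9, 48.6) = 48.6 kips → base-metal shear.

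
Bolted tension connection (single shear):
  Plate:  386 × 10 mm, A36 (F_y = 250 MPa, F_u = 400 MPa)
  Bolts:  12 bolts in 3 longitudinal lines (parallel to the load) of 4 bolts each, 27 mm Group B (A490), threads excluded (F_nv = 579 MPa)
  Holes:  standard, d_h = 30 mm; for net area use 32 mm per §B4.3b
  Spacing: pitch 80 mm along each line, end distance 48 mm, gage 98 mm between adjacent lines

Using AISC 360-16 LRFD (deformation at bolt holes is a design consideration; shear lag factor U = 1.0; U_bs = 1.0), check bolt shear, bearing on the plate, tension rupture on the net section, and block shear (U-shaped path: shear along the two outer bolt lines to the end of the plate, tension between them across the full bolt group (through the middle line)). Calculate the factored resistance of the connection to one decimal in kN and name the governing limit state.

Bolt shear: A_b = π(27)²/4 = 572.56 mm². φR_n = 0.75 × 579 × 572.56 × 12 × 1 = 2983.6 kN.
Bearing (10 mm plate, F_u = 400 MPa): end bolts L_c = 48 − 30/2 = 33, R_n = min(1.2×33×10×400, 2.4×27×10×400) = 158.4 kN/bolt; interior L_c = 80 − 30 = 50, R_n = 240 kN/bolt. φR_n = 0.75 × (3×158.4 + 9×240) = 1976.4 kN.
Tension rupture (net): A_n = (386 − 3×32)×10 = 2900 mm² (U = 1.0, A_e = A_n). φR_n = 0.75 × 400 × 2900 = 870.0 kN.
Block shear: shear path 2×[48+3×80] = 2×288 mm, A_gv = 5760, A_nv = 2×(288 − 3.5×32)×10 = 3520 mm²; tension across gage: (196 − 2×32)×10 = 1320 mm². R_n = min(0.6×400×3520, 0.6×250×5760) + 1.0×400×1320 = min(844.8, 864) + 528 = 1372.8 kN. φR_n = 0.75 × 1372.8 = 1029.6 kN.
Governing: min(2983.6, 1976.4, 870.0, 1029.6) = 870.0 kN → net-section rupture.

870.0 kN (net-section rupture governs)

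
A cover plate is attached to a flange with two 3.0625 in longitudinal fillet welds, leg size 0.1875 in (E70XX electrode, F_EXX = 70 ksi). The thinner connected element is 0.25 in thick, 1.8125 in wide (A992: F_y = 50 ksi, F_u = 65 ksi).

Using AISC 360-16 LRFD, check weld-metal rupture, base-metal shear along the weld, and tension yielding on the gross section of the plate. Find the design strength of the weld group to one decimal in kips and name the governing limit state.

Weld metal: throat = 0.707×0.1875 = 0.13256 in, L = 2×3.0625 = 6.125 in. φR_n = 0.75 × 0.6 × 70 × 0.13256 × 6.125 = 25.6 kips.
Base metal shear (0.25 in plate): yield φR_n = 1.0×0.6×50×0.25×6.125 = 45.9 kips; rupture φR_n = 0.75×0.6×65×0.25×6.125 = 44.8 kips; take 44.8 kips (rupture).
Tension yield (gross): A_g = 1.8125×0.25 = 0.45313 in². φR_n = 0.90 × 50 × 0.45313 = 20.4 kips.
Governing: min(25.6, 44.8, 20.4) = 20.4 kips → gross-section yield.

20.4 kips (gross-section yield governs)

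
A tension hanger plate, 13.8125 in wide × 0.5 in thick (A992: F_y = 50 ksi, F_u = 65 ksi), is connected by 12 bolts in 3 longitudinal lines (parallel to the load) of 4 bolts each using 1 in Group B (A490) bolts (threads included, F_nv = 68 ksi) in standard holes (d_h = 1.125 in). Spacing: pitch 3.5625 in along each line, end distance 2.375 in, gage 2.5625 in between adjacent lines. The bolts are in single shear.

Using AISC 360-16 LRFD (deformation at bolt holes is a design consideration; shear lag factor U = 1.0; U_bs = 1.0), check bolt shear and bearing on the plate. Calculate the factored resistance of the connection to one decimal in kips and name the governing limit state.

Bolt shear: A_b = π(1)²/4 = 0.7854 in². φR_n = 0.75 × 68 × 0.7854 × 12 × 1 = 480.7 kips.
Bearing (0.5 in plate, F_u = 65 ksi): end bolts L_c = 2.375 − 1.125/2 = 1.8125, R_n = min(1.2×1.8125×0.5×65, 2.4×1×0.5×65) = 70.688 kips/bolt; interior L_c = 3.5625 − 1.125 = 2.4375, R_n = 78 kips/bolt. φR_n = 0.75 × (3×70.688 + 9×78) = 685.5 kips.
Governing: min(480.7, 685.5) = 480.7 kips → bolt shear.

480.7 kips (bolt shear governs)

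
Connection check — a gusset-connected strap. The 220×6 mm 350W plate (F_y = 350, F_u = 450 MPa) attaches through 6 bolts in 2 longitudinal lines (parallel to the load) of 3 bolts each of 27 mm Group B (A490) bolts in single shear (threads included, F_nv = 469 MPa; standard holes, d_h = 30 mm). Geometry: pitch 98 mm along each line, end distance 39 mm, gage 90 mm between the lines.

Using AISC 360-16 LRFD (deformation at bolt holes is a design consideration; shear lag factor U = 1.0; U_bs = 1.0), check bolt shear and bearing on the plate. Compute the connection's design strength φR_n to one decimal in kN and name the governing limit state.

Bolt shear: A_b = π(27)²/4 = 572.56 mm². φR_n = 0.75 × 469 × 572.56 × 6 × 1 = 1208.4 kN.
Bearing (6 mm plate, F_u = 450 MPa): end bolts L_c = 39 − 30/2 = 24, R_n = min(1.2×24×6×450, 2.4×27×6×450) = 77.76 kN/bolt; interior L_c = 98 − 30 = 68, R_n = 174.96 kN/bolt. φR_n = 0.75 × (2×77.76 + 4×174.96) = 641.5 kN.
Governing: min(1208.4, 641.5) = 641.5 kN → bearing.

641.5 kN (bearing governs)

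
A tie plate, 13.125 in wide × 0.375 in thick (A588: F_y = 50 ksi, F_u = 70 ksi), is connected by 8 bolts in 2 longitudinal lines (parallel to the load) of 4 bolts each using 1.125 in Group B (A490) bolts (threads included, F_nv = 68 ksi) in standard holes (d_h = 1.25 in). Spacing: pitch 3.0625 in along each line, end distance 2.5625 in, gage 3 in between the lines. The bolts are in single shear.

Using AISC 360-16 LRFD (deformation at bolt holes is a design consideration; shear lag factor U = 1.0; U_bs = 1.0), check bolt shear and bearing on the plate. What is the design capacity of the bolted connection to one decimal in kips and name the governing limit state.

348.5 kips (bearing governs)

Bolt shear: A_b = π(1.125)²/4 = 0.99402 in². φR_n = 0.75 × 68 × 0.99402 × 8 × 1 = 405.6 kips.
Bearing (0.375 in plate, F_u = 70 ksi): end bolts L_c = 2.5625 − 1.25/2 = 1.9375, R_n = min(1.2×1.9375×0.375×70, 2.4×1.125×0.375×70) = 61.031 kips/bolt; interior L_c = 3.0625 − 1.25 = 1.8125, R_n = 57.094 kips/bolt. φR_n = 0.75 × (2×61.031 + 6×57.094) = 348.5 kips.
Governing: min(405.6, 348.5) = 348.5 kips → bearing.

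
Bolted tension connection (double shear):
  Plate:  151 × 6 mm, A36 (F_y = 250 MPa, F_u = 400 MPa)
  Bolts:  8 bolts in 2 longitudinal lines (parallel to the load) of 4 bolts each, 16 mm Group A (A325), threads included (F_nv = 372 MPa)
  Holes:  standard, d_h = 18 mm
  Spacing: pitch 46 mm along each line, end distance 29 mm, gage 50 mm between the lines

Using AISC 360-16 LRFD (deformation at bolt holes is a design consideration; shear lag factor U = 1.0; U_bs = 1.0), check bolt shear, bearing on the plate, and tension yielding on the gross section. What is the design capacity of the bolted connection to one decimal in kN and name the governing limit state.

203.9 kN (gross-section yield governs)

Bolt shear: A_b = π(16)²/4 = 201.06 mm². φR_n = 0.75 × 372 × 201.06 × 8 × 2 = 897.5 kN.
Bearing (6 mm plate, F_u = 400 MPa): end bolts L_c = 29 − 18/2 = 20, R_n = min(1.2×20×6×400, 2.4×16×6×400) = 57.6 kN/bolt; interior L_c = 46 − 18 = 28, R_n = 80.64 kN/bolt. φR_n = 0.75 × (2×57.6 + 6×80.64) = 449.3 kN.
Tension yield (gross): A_g = 151×6 = 906 mm². φR_n = 0.90 × 250 × 906 = 203.9 kN.
Governing: min(897.5, 449.3, 203.9) = 203.9 kN → gross-section yield.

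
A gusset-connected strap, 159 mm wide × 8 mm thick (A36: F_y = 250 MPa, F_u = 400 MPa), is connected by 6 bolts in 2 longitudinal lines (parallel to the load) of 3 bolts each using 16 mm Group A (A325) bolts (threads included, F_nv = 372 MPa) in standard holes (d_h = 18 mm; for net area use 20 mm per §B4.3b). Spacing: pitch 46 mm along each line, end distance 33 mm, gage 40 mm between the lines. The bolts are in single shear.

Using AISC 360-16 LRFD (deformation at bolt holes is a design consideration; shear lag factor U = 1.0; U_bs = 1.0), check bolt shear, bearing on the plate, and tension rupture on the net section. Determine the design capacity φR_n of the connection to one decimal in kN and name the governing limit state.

Bolt shear: A_b = π(16)²/4 = 201.06 mm². φR_n = 0.75 × 372 × 201.06 × 6 × 1 = 336.6 kN.
Bearing (8 mm plate, F_u = 400 MPa): end bolts L_c = 33 − 18/2 = 24, R_n = min(1.2×24×8×400, 2.4×16×8×400) = 92.16 kN/bolt; interior L_c = 46 − 18 = 28, R_n = 107.52 kN/bolt. φR_n = 0.75 × (2×92.16 + 4×107.52) = 460.8 kN.
Tension rupture (net): A_n = (159 − 2×20)×8 = 952 mm² (U = 1.0, A_e = A_n). φR_n = 0.75 × 400 × 952 = 285.6 kN.
Governing: min(336.6, 460.8, 285.6) = 285.6 kN → net-section rupture.

285.6 kN (net-section rupture governs)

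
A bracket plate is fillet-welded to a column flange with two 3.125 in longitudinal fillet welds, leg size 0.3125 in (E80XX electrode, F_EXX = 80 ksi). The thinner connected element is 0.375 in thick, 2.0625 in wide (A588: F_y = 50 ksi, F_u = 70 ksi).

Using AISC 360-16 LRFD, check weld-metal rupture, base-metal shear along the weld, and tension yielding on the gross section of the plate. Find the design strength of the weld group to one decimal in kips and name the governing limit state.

34.8 kips (gross-section yield governs)

Weld metal: throat = 0.707×0.3125 = 0.22094 in, L = 2×3.125 = 6.25 in. φR_n = 0.75 × 0.6 × 80 × 0.22094 × 6.25 = 49.7 kips.
Base metal shear (0.375 in plate): yield φR_n = 1.0×0.6×50×0.375×6.25 = 70.3 kips; rupture φR_n = 0.75×0.6×70×0.375×6.25 = 73.8 kips; take 70.3 kips (yield).
Tension yield (gross): A_g = 2.0625×0.375 = 0.77344 in². φR_n = 0.90 × 50 × 0.77344 = 34.8 kips.
Governing: min(49.7, 70.3, 34.8) = 34.8 kips → gross-section yield.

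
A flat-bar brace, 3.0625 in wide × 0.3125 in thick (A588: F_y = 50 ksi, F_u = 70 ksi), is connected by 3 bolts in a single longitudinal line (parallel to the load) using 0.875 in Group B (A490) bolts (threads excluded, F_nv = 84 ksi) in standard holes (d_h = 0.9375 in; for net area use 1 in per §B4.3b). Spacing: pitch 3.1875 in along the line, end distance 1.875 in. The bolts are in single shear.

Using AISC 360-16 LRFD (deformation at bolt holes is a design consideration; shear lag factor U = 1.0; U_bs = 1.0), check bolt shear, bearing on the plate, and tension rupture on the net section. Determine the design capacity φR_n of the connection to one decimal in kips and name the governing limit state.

Bolt shear: A_b = π(0.875)²/4 = 0.60132 in². φR_n = 0.75 × 84 × 0.60132 × 3 × 1 = 113.6 kips.
Bearing (0.3125 in plate, F_u = 70 ksi): end bolts L_c = 1.875 − 0.9375/2 = 1.40625, R_n = min(1.2×1.40625×0.3125×70, 2.4×0.875×0.3125×70) = 36.914 kips/bolt; interior L_c = 3.1875 − 0.9375 = 2.25, R_n = 45.938 kips/bolt. φR_n = 0.75 × (1×36.914 + 2×45.938) = 96.6 kips.
Tension rupture (net): A_n = (3.0625 − 1×1)×0.3125 = 0.64453 in² (U = 1.0, A_e = A_n). φR_n = 0.75 × 70 × 0.64453 = 33.8 kips.
Governing: min(113.6, 96.6, 33.8) = 33.8 kips → net-section rupture.

33.8 kips (net-section rupture governs)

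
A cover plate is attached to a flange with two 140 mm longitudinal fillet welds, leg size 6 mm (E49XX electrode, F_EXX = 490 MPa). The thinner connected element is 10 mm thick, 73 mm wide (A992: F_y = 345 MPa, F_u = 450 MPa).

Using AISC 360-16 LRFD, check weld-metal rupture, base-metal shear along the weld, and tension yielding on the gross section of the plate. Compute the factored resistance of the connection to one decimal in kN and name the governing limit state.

Weld metal: throat = 0.707×6 = 4.242 mm, L = 2×140 = 280 mm. φR_n = 0.75 × 0.6 × 490 × 4.242 × 280 = 261.9 kN.
Base metal shear (10 mm plate): yield φR_n = 1.0×0.6×345×10×280 = 579.6 kN; rupture φR_n = 0.75×0.6×450×10×280 = 567.0 kN; take 567.0 kN (rupture).
Tension yield (gross): A_g = 73×10 = 730 mm². φR_n = 0.90 × 345 × 730 = 226.7 kN.
Governing: min(261.9, 567.0, 226.7) = 226.7 kN → gross-section yield.

226.7 kN (gross-section yield governs)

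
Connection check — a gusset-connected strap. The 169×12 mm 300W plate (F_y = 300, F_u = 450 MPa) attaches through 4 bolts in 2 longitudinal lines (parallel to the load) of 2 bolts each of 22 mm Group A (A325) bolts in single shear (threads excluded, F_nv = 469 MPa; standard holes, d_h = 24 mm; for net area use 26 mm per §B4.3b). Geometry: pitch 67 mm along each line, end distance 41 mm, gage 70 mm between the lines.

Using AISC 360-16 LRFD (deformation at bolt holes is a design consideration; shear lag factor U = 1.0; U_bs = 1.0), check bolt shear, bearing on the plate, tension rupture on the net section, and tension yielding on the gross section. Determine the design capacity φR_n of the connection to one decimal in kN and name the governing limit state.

473.9 kN (net-section rupture governs)

Bolt shear: A_b = π(22)²/4 = 380.13 mm². φR_n = 0.75 × 469 × 380.13 × 4 × 1 = 534.8 kN.
Bearing (12 mm plate, F_u = 450 MPa): end bolts L_c = 41 − 24/2 = 29, R_n = min(1.2×29×12×450, 2.4×22×12×450) = 187.92 kN/bolt; interior L_c = 67 − 24 = 43, R_n = 278.64 kN/bolt. φR_n = 0.75 × (2×187.92 + 2×278.64) = 699.8 kN.
Tension rupture (net): A_n = (169 − 2×26)×12 = 1404 mm² (U = 1.0, A_e = A_n). φR_n = 0.75 × 450 × 1404 = 473.9 kN.
Tension yield (gross): A_g = 169×12 = 2028 mm². φR_n = 0.90 × 300 × 2028 = 547.6 kN.
Governing: min(534.8, 699.8, 473.9, 547.6) = 473.9 kN → net-section rupture.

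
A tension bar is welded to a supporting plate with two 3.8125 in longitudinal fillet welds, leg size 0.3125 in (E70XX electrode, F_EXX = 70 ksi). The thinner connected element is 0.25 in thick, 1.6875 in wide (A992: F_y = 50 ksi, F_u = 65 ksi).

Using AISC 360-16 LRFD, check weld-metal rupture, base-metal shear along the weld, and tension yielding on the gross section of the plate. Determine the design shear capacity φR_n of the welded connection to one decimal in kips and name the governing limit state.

Weld metal: throat = 0.707×0.3125 = 0.22094 in, L = 2×3.8125 = 7.625 in. φR_n = 0.75 × 0.6 × 70 × 0.22094 × 7.625 = 53.1 kips.
Base metal shear (0.25 in plate): yield φR_n = 1.0×0.6×50×0.25×7.625 = 57.2 kips; rupture φR_n = 0.75×0.6×65×0.25×7.625 = 55.8 kips; take 55.8 kips (rupture).
Tension yield (gross): A_g = 1.6875×0.25 = 0.42188 in². φR_n = 0.90 × 50 × 0.42188 = 19.0 kips.
Governing: min(53.1, 55.8, 19.0) = 19.0 kips → gross-section yield.

19.0 kips (gross-section yield governs)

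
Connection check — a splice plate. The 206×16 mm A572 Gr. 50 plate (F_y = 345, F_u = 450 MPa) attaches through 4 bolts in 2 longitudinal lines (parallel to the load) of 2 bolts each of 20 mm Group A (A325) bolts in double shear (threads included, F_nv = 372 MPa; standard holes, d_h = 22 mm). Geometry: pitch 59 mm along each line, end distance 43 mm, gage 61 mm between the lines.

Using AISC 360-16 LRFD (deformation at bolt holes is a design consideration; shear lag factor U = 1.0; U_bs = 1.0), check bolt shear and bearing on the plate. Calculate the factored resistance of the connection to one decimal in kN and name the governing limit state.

701.2 kN (bolt shear governs)

Bolt shear: A_b = π(20)²/4 = 314.16 mm². φR_n = 0.75 × 372 × 314.16 × 4 × 2 = 701.2 kN.
Bearing (16 mm plate, F_u = 450 MPa): end bolts L_c = 43 − 22/2 = 32, R_n = min(1.2×32×16×450, 2.4×20×16×450) = 276.48 kN/bolt; interior L_c = 59 − 22 = 37, R_n = 319.68 kN/bolt. φR_n = 0.75 × (2×276.48 + 2×319.68) = 894.2 kN.
Governing: min(701.2, 894.2) = 701.2 kN → bolt shear.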